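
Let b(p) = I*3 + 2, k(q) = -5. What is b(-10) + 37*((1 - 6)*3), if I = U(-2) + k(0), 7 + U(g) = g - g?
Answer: -589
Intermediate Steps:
U(g) = -7 (U(g) = -7 + (g - g) = -7 + 0 = -7)
I = -12 (I = -7 - 5 = -12)
b(p) = -34 (b(p) = -12*3 + 2 = -36 + 2 = -34)
b(-10) + 37*((1 - 6)*3) = -34 + 37*((1 - 6)*3) = -34 + 37*(-5*3) = -34 + 37*(-15) = -34 - 555 = -589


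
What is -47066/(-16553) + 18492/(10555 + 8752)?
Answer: 1214801338/319588771 ≈ 3.8011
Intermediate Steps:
-47066/(-16553) + 18492/(10555 + 8752) = -47066*(-1/16553) + 18492/19307 = 47066/16553 + 18492*(1/19307) = 47066/16553 + 18492/19307 = 1214801338/319588771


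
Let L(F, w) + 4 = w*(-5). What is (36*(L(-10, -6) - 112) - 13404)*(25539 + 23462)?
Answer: -808516500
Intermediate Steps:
L(F, w) = -4 - 5*w (L(F, w) = -4 + w*(-5) = -4 - 5*w)
(36*(L(-10, -6) - 112) - 13404)*(25539 + 23462) = (36*((-4 - 5*(-6)) - 112) - 13404)*(25539 + 23462) = (36*((-4 + 30) - 112) - 13404)*49001 = (36*(26 - 112) - 13404)*49001 = (36*(-86) - 13404)*49001 = (-3096 - 13404)*49001 = -16500*49001 = -808516500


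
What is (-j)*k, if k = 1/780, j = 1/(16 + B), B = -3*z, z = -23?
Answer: -1/66300 ≈ -1.5083e-5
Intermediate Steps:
B = 69 (B = -3*(-23) = 69)
j = 1/85 (j = 1/(16 + 69) = 1/85 ≈ 0.011765)
k = 1/780 ≈ 0.0012821
(-j)*k = -1*1/85*(1/780) = -1/85*1/780 = -1/66300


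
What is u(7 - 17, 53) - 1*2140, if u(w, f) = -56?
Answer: -2196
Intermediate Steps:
u(7 - 17, 53) - 1*2140 = -56 - 1*2140 = -56 - 2140 = -2196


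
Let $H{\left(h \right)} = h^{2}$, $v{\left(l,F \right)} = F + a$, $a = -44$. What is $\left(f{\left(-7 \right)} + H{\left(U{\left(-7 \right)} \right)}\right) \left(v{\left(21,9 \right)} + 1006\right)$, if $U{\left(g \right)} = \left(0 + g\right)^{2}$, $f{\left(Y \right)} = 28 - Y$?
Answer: $2365356$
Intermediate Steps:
$U{\left(g \right)} = g^{2}$
$v{\left(l,F \right)} = -44 + F$ ($v{\left(l,F \right)} = F - 44 = -44 + F$)
$\left(f{\left(-7 \right)} + H{\left(U{\left(-7 \right)} \right)}\right) \left(v{\left(21,9 \right)} + 1006\right) = \left(\left(28 - -7\right) + \left(\left(-7\right)^{2}\right)^{2}\right) \left(\left(-44 + 9\right) + 1006\right) = \left(\left(28 + 7\right) + 49^{2}\right) \left(-35 + 1006\right) = \left(35 + 2401\right) 971 = 2436 \cdot 971 = 2365356$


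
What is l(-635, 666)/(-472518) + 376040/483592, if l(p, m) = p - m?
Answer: 22289352739/28563240582 ≈ 0.78035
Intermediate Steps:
l(-635, 666)/(-472518) + 376040/483592 = (-635 - 1*666)/(-472518) + 376040/483592 = (-635 - 666)*(-1/472518) + 376040*(1/483592) = -1301*(-1/472518) + 47005/60449 = 1301/472518 + 47005/60449 = 22289352739/28563240582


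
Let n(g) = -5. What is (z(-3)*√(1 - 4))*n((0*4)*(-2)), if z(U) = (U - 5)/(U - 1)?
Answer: -10*I*√3 ≈ -17.32*I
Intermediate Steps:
z(U) = (-5 + U)/(-1 + U)
(z(-3)*√(1 - 4))*n((0*4)*(-2)) = (((-5 - 3)/(-1 - 3))*√(1 - 4))*(-5) = ((-8/(-4))*√(-3))*(-5) = ((-¼*(-8))*(I*√3))*(-5) = (2*(I*√3))*(-5) = (2*I*√3)*(-5) = -10*I*√3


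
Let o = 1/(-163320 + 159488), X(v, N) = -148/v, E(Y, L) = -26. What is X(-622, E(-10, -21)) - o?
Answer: 283879/1191752 ≈ 0.23820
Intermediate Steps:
o = -1/3832 (o = 1/(-3832) = -1/3832 ≈ -0.00026096)
X(-622, E(-10, -21)) - o = -148/(-622) - 1*(-1/3832) = -148*(-1/622) + 1/3832 = 74/311 + 1/3832 = 283879/1191752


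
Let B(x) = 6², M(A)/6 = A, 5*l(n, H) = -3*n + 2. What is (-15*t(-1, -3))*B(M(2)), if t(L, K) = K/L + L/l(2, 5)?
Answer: -2295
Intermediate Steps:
l(n, H) = ⅖ - 3*n/5 (l(n, H) = (-3*n + 2)/5 = (2 - 3*n)/5 = ⅖ - 3*n/5)
M(A) = 6*A
t(L, K) = -5*L/4 + K/L (t(L, K) = K/L + L/(⅖ - ⅗*2) = K/L + L/(⅖ - 6/5) = K/L + L/(-⅘) = K/L + L*(-5/4) = K/L - 5*L/4 = -5*L/4 + K/L)
B(x) = 36
(-15*t(-1, -3))*B(M(2)) = -15*(-5/4*(-1) - 3/(-1))*36 = -15*(5/4 - 3*(-1))*36 = -15*(5/4 + 3)*36 = -15*17/4*36 = -255/4*36 = -2295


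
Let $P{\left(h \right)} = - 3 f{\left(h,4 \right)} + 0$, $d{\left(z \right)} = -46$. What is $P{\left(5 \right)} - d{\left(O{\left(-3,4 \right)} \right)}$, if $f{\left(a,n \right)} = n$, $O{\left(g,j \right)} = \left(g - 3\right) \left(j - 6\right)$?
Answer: $34$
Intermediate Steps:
$O{\left(g,j \right)} = \left(-6 + j\right) \left(-3 + g\right)$ ($O{\left(g,j \right)} = \left(-3 + g\right) \left(-6 + j\right) = \left(-6 + j\right) \left(-3 + g\right)$)
$P{\left(h \right)} = -12$ ($P{\left(h \right)} = \left(-3\right) 4 + 0 = -12 + 0 = -12$)
$P{\left(5 \right)} - d{\left(O{\left(-3,4 \right)} \right)} = -12 - -46 = -12 + 46 = 34$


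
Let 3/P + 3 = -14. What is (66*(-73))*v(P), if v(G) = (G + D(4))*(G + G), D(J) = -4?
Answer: -2052468/289 ≈ -7102.0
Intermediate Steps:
P = -3/17 (P = 3/(-3 - 14) = 3/(-17) = 3*(-1/17) = -3/17 ≈ -0.17647)
v(G) = 2*G*(-4 + G) (v(G) = (G - 4)*(G + G) = (-4 + G)*(2*G) = 2*G*(-4 + G))
(66*(-73))*v(P) = (66*(-73))*(2*(-3/17)*(-4 - 3/17)) = -9636*(-3)*(-71)/(17*17) = -4818*426/289 = -2052468/289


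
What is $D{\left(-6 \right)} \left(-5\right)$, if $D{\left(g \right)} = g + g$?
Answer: $60$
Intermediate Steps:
$D{\left(g \right)} = 2 g$
$D{\left(-6 \right)} \left(-5\right) = 2 \left(-6\right) \left(-5\right) = \left(-12\right) \left(-5\right) = 60$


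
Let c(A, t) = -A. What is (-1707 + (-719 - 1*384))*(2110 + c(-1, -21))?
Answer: -5931910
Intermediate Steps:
(-1707 + (-719 - 1*384))*(2110 + c(-1, -21)) = (-1707 + (-719 - 1*384))*(2110 - 1*(-1)) = (-1707 + (-719 - 384))*(2110 + 1) = (-1707 - 1103)*2111 = -2810*2111 = -5931910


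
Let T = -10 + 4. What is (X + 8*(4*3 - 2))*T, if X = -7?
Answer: -438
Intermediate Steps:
T = -6
(X + 8*(4*3 - 2))*T = (-7 + 8*(4*3 - 2))*(-6) = (-7 + 8*(12 - 2))*(-6) = (-7 + 8*10)*(-6) = (-7 + 80)*(-6) = 73*(-6) = -438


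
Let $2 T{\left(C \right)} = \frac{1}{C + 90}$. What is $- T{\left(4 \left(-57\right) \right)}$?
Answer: $\frac{1}{276} \approx 0.0036232$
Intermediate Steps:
$T{\left(C \right)} = \frac{1}{2 \left(90 + C\right)}$ ($T{\left(C \right)} = \frac{1}{2 \left(C + 90\right)} = \frac{1}{2 \left(90 + C\right)}$)
$- T{\left(4 \left(-57\right) \right)} = - \frac{1}{2 \left(90 + 4 \left(-57\right)\right)} = - \frac{1}{2 \left(90 - 228\right)} = - \frac{1}{2 \left(-138\right)} = - \frac{-1}{2 \cdot 138} = \left(-1\right) \left(- \frac{1}{276}\right) = \frac{1}{276}$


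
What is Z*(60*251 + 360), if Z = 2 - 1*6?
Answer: -61680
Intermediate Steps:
Z = -4 (Z = 2 - 6 = -4)
Z*(60*251 + 360) = -4*(60*251 + 360) = -4*(15060 + 360) = -4*15420 = -61680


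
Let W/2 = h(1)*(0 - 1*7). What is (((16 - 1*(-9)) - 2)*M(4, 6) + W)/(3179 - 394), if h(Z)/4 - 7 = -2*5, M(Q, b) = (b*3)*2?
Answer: 996/2785 ≈ 0.35763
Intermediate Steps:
M(Q, b) = 6*b (M(Q, b) = (3*b)*2 = 6*b)
h(Z) = -12 (h(Z) = 28 + 4*(-2*5) = 28 + 4*(-10) = 28 - 40 = -12)
W = 168 (W = 2*(-12*(0 - 1*7)) = 2*(-12*(0 - 7)) = 2*(-12*(-7)) = 2*84 = 168)
(((16 - 1*(-9)) - 2)*M(4, 6) + W)/(3179 - 394) = (((16 - 1*(-9)) - 2)*(6*6) + 168)/(3179 - 394) = (((16 + 9) - 2)*36 + 168)/2785 = ((25 - 2)*36 + 168)*(1/2785) = (23*36 + 168)*(1/2785) = (828 + 168)*(1/2785) = 996*(1/2785) = 996/2785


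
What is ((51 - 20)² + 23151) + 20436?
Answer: 44548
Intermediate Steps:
((51 - 20)² + 23151) + 20436 = (31² + 23151) + 20436 = (961 + 23151) + 20436 = 24112 + 20436 = 44548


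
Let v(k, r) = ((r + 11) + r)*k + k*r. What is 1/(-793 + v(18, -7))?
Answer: -1/973 ≈ -0.0010277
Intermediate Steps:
v(k, r) = k*r + k*(11 + 2*r) (v(k, r) = ((11 + r) + r)*k + k*r = (11 + 2*r)*k + k*r = k*(11 + 2*r) + k*r = k*r + k*(11 + 2*r))
1/(-793 + v(18, -7)) = 1/(-793 + 18*(11 + 3*(-7))) = 1/(-793 + 18*(11 - 21)) = 1/(-793 + 18*(-10)) = 1/(-793 - 180) = 1/(-973) = -1/973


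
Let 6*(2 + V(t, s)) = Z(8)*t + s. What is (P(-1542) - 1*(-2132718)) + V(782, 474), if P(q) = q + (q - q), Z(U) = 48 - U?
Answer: 6409399/3 ≈ 2.1365e+6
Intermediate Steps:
P(q) = q (P(q) = q + 0 = q)
V(t, s) = -2 + s/6 + 20*t/3 (V(t, s) = -2 + ((48 - 1*8)*t + s)/6 = -2 + ((48 - 8)*t + s)/6 = -2 + (40*t + s)/6 = -2 + (s + 40*t)/6 = -2 + (s/6 + 20*t/3) = -2 + s/6 + 20*t/3)
(P(-1542) - 1*(-2132718)) + V(782, 474) = (-1542 - 1*(-2132718)) + (-2 + (⅙)*474 + (20/3)*782) = (-1542 + 2132718) + (-2 + 79 + 15640/3) = 2131176 + 15871/3 = 6409399/3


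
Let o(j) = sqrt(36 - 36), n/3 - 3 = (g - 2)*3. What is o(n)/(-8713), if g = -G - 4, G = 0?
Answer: 0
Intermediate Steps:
g = -4 (g = -1*0 - 4 = 0 - 4 = -4)
n = -45 (n = 9 + 3*((-4 - 2)*3) = 9 + 3*(-6*3) = 9 + 3*(-18) = 9 - 54 = -45)
o(j) = 0 (o(j) = sqrt(0) = 0)
o(n)/(-8713) = 0/(-8713) = 0*(-1/8713) = 0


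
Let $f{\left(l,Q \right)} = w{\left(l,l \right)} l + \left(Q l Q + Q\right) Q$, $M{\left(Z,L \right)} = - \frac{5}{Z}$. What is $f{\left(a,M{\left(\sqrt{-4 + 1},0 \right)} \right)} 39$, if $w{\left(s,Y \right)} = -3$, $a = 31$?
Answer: $-3952 - \frac{50375 i \sqrt{3}}{3} \approx -3952.0 - 29084.0 i$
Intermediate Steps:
$f{\left(l,Q \right)} = - 3 l + Q \left(Q + l Q^{2}\right)$ ($f{\left(l,Q \right)} = - 3 l + \left(Q l Q + Q\right) Q = - 3 l + \left(l Q^{2} + Q\right) Q = - 3 l + \left(Q + l Q^{2}\right) Q = - 3 l + Q \left(Q + l Q^{2}\right)$)
$f{\left(a,M{\left(\sqrt{-4 + 1},0 \right)} \right)} 39 = \left(\left(- \frac{5}{\sqrt{-4 + 1}}\right)^{2} - 93 + 31 \left(- \frac{5}{\sqrt{-4 + 1}}\right)^{3}\right) 39 = \left(\left(- \frac{5}{\sqrt{-3}}\right)^{2} - 93 + 31 \left(- \frac{5}{\sqrt{-3}}\right)^{3}\right) 39 = \left(\left(- \frac{5}{i \sqrt{3}}\right)^{2} - 93 + 31 \left(- \frac{5}{i \sqrt{3}}\right)^{3}\right) 39 = \left(\left(- 5 \left(- \frac{i \sqrt{3}}{3}\right)\right)^{2} - 93 + 31 \left(- 5 \left(- \frac{i \sqrt{3}}{3}\right)\right)^{3}\right) 39 = \left(\left(\frac{5 i \sqrt{3}}{3}\right)^{2} - 93 + 31 \left(\frac{5 i \sqrt{3}}{3}\right)^{3}\right) 39 = \left(- \frac{25}{3} - 93 + 31 \left(- \frac{125 i \sqrt{3}}{9}\right)\right) 39 = \left(- \frac{25}{3} - 93 - \frac{3875 i \sqrt{3}}{9}\right) 39 = \left(- \frac{304}{3} - \frac{3875 i \sqrt{3}}{9}\right) 39 = -3952 - \frac{50375 i \sqrt{3}}{3}$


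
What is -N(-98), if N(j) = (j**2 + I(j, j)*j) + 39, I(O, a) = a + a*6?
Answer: -76871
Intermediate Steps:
I(O, a) = 7*a (I(O, a) = a + 6*a = 7*a)
N(j) = 39 + 8*j**2 (N(j) = (j**2 + (7*j)*j) + 39 = (j**2 + 7*j**2) + 39 = 8*j**2 + 39 = 39 + 8*j**2)
-N(-98) = -(39 + 8*(-98)**2) = -(39 + 8*9604) = -(39 + 76832) = -1*76871 = -76871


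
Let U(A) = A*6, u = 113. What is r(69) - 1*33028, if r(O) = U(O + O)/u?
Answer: -3731336/113 ≈ -33021.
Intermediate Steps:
U(A) = 6*A
r(O) = 12*O/113 (r(O) = (6*(O + O))/113 = (6*(2*O))*(1/113) = (12*O)*(1/113) = 12*O/113)
r(69) - 1*33028 = (12/113)*69 - 1*33028 = 828/113 - 33028 = -3731336/113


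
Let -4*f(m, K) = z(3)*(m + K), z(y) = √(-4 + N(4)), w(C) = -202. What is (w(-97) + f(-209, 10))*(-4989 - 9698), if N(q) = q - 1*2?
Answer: 2966774 - 2922713*I*√2/4 ≈ 2.9668e+6 - 1.0333e+6*I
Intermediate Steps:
N(q) = -2 + q (N(q) = q - 2 = -2 + q)
z(y) = I*√2 (z(y) = √(-4 + (-2 + 4)) = √(-4 + 2) = √(-2) = I*√2)
f(m, K) = -I*√2*(K + m)/4 (f(m, K) = -I*√2*(m + K)/4 = -I*√2*(K + m)/4)
(w(-97) + f(-209, 10))*(-4989 - 9698) = (-202 + I*√2*(-1*10 - 1*(-209))/4)*(-4989 - 9698) = (-202 + I*√2*(-10 + 209)/4)*(-14687) = (-202 + (¼)*I*√2*199)*(-14687) = (-202 + 199*I*√2/4)*(-14687) = 2966774 - 2922713*I*√2/4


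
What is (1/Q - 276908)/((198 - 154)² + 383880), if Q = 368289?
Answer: -101982170411/142091788824 ≈ -0.71772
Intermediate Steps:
(1/Q - 276908)/((198 - 154)² + 383880) = (1/368289 - 276908)/((198 - 154)² + 383880) = (1/368289 - 276908)/(44² + 383880) = -101982170411/(368289*(1936 + 383880)) = -101982170411/368289/385816 = -101982170411/368289*1/385816 = -101982170411/142091788824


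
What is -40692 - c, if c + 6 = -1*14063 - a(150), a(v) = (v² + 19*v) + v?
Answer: -1123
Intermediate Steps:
a(v) = v² + 20*v
c = -39569 (c = -6 + (-1*14063 - 150*(20 + 150)) = -6 + (-14063 - 150*170) = -6 + (-14063 - 1*25500) = -6 + (-14063 - 25500) = -6 - 39563 = -39569)
-40692 - c = -40692 - 1*(-39569) = -40692 + 39569 = -1123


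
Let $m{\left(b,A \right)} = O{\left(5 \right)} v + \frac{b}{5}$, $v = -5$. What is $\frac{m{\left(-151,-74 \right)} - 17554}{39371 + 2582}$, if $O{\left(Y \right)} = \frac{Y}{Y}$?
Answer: $- \frac{87946}{209765} \approx -0.41926$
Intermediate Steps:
$O{\left(Y \right)} = 1$
$m{\left(b,A \right)} = -5 + \frac{b}{5}$ ($m{\left(b,A \right)} = 1 \left(-5\right) + \frac{b}{5} = -5 + b \frac{1}{5} = -5 + \frac{b}{5}$)
$\frac{m{\left(-151,-74 \right)} - 17554}{39371 + 2582} = \frac{\left(-5 + \frac{1}{5} \left(-151\right)\right) - 17554}{39371 + 2582} = \frac{\left(-5 - \frac{151}{5}\right) - 17554}{41953} = \left(- \frac{176}{5} - 17554\right) \frac{1}{41953} = \left(- \frac{87946}{5}\right) \frac{1}{41953} = - \frac{87946}{209765}$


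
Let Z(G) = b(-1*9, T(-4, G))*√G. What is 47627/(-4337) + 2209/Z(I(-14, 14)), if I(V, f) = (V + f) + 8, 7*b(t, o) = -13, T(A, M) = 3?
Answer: -47627/4337 - 15463*√2/52 ≈ -431.52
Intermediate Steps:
b(t, o) = -13/7 (b(t, o) = (⅐)*(-13) = -13/7)
I(V, f) = 8 + V + f
Z(G) = -13*√G/7
47627/(-4337) + 2209/Z(I(-14, 14)) = 47627/(-4337) + 2209/((-13*√(8 - 14 + 14)/7)) = 47627*(-1/4337) + 2209/((-26*√2/7)) = -47627/4337 + 2209/((-26*√2/7)) = -47627/4337 + 2209*(-7*√2/52) = -47627/4337 - 15463*√2/52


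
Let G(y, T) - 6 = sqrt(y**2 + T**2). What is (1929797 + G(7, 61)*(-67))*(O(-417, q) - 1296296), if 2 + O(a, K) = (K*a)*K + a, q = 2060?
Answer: -3416722994811425 + 118648820305*sqrt(3770) ≈ -3.4094e+15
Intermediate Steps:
G(y, T) = 6 + sqrt(T**2 + y**2) (G(y, T) = 6 + sqrt(y**2 + T**2) = 6 + sqrt(T**2 + y**2))
O(a, K) = -2 + a + a*K**2 (O(a, K) = -2 + ((K*a)*K + a) = -2 + (a*K**2 + a) = -2 + (a + a*K**2) = -2 + a + a*K**2)
(1929797 + G(7, 61)*(-67))*(O(-417, q) - 1296296) = (1929797 + (6 + sqrt(61**2 + 7**2))*(-67))*((-2 - 417 - 417*2060**2) - 1296296) = (1929797 + (6 + sqrt(3721 + 49))*(-67))*((-2 - 417 - 417*4243600) - 1296296) = (1929797 + (6 + sqrt(3770))*(-67))*((-2 - 417 - 1769581200) - 1296296) = (1929797 + (-402 - 67*sqrt(3770)))*(-1769581619 - 1296296) = (1929395 - 67*sqrt(3770))*(-1770877915) = -3416722994811425 + 118648820305*sqrt(3770)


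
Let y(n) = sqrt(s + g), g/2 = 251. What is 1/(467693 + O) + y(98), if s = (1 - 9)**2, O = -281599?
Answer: 1/186094 + sqrt(566) ≈ 23.791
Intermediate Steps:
g = 502 (g = 2*251 = 502)
s = 64 (s = (-8)**2 = 64)
y(n) = sqrt(566) (y(n) = sqrt(64 + 502) = sqrt(566))
1/(467693 + O) + y(98) = 1/(467693 - 281599) + sqrt(566) = 1/186094 + sqrt(566)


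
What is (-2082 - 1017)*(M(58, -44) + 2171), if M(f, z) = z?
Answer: -6591573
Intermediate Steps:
(-2082 - 1017)*(M(58, -44) + 2171) = (-2082 - 1017)*(-44 + 2171) = -3099*2127 = -6591573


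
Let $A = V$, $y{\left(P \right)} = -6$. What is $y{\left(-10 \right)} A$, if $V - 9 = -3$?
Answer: $-36$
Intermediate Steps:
$V = 6$ ($V = 9 - 3 = 6$)
$A = 6$
$y{\left(-10 \right)} A = \left(-6\right) 6 = -36$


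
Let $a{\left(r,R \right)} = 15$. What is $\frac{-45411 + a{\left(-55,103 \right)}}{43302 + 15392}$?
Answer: $- \frac{22698}{29347} \approx -0.77343$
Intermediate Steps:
$\frac{-45411 + a{\left(-55,103 \right)}}{43302 + 15392} = \frac{-45411 + 15}{43302 + 15392} = - \frac{45396}{58694} = \left(-45396\right) \frac{1}{58694} = - \frac{22698}{29347}$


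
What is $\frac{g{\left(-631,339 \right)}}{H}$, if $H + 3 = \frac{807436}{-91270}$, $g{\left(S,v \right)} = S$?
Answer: $\frac{28795685}{540623} \approx 53.264$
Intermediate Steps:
$H = - \frac{540623}{45635}$ ($H = -3 + \frac{807436}{-91270} = -3 + 807436 \left(- \frac{1}{91270}\right) = -3 - \frac{403718}{45635} = - \frac{540623}{45635} \approx -11.847$)
$\frac{g{\left(-631,339 \right)}}{H} = - \frac{631}{- \frac{540623}{45635}} = \left(-631\right) \left(- \frac{45635}{540623}\right) = \frac{28795685}{540623}$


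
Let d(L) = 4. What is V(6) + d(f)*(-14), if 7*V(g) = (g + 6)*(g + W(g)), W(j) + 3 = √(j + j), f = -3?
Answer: -356/7 + 24*√3/7 ≈ -44.919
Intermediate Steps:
W(j) = -3 + √2*√j (W(j) = -3 + √(j + j) = -3 + √(2*j) = -3 + √2*√j)
V(g) = (6 + g)*(-3 + g + √2*√g)/7 (V(g) = ((g + 6)*(g + (-3 + √2*√g)))/7 = ((6 + g)*(-3 + g + √2*√g))/7 = (6 + g)*(-3 + g + √2*√g)/7)
V(6) + d(f)*(-14) = (-18/7 + (⅐)*6² + (3/7)*6 + √2*6^(3/2)/7 + 6*√2*√6/7) + 4*(-14) = (-18/7 + (⅐)*36 + 18/7 + √2*(6*√6)/7 + 12*√3/7) - 56 = (-18/7 + 36/7 + 18/7 + 12*√3/7 + 12*√3/7) - 56 = (36/7 + 24*√3/7) - 56 = -356/7 + 24*√3/7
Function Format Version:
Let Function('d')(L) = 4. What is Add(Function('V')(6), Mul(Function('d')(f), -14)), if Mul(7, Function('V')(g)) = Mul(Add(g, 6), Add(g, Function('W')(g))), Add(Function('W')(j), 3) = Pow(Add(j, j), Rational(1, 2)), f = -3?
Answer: Add(Rational(-356, 7), Mul(Rational(24, 7), Pow(3, Rational(1, 2)))) ≈ -44.919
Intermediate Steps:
Function('W')(j) = Add(-3, Mul(Pow(2, Rational(1, 2)), Pow(j, Rational(1, 2)))) (Function('W')(j) = Add(-3, Pow(Add(j, j), Rational(1, 2))) = Add(-3, Pow(Mul(2, j), Rational(1, 2))) = Add(-3, Mul(Pow(2, Rational(1, 2)), Pow(j, Rational(1, 2)))))
Function('V')(g) = Mul(Rational(1, 7), Add(6, g), Add(-3, g, Mul(Pow(2, Rational(1, 2)), Pow(g, Rational(1, 2))))) (Function('V')(g) = Mul(Rational(1, 7), Mul(Add(g, 6), Add(g, Add(-3, Mul(Pow(2, Rational(1, 2)), Pow(g, Rational(1, 2))))))) = Mul(Rational(1, 7), Mul(Add(6, g), Add(-3, g, Mul(Pow(2, Rational(1, 2)), Pow(g, Rational(1, 2)))))) = Mul(Rational(1, 7), Add(6, g), Add(-3, g, Mul(Pow(2, Rational(1, 2)), Pow(g, Rational(1, 2))))))
Add(Function('V')(6), Mul(Function('d')(f), -14)) = Add(Add(Rational(-18, 7), Mul(Rational(1, 7), Pow(6, 2)), Mul(Rational(3, 7), 6), Mul(Rational(1, 7), Pow(2, Rational(1, 2)), Pow(6, Rational(3, 2))), Mul(Rational(6, 7), Pow(2, Rational(1, 2)), Pow(6, Rational(1, 2)))), Mul(4, -14)) = Add(Add(Rational(-18, 7), Mul(Rational(1, 7), 36), Rational(18, 7), Mul(Rational(1, 7), Pow(2, Rational(1, 2)), Mul(6, Pow(6, Rational(1, 2)))), Mul(Rational(12, 7), Pow(3, Rational(1, 2)))), -56) = Add(Add(Rational(-18, 7), Rational(36, 7), Rational(18, 7), Mul(Rational(12, 7), Pow(3, Rational(1, 2))), Mul(Rational(12, 7), Pow(3, Rational(1, 2)))), -56) = Add(Add(Rational(36, 7), Mul(Rational(24, 7), Pow(3, Rational(1, 2)))), -56) = Add(Rational(-356, 7), Mul(Rational(24, 7), Pow(3, Rational(1, 2))))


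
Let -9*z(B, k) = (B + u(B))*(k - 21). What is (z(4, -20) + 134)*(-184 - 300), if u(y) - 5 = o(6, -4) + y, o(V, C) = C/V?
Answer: -2485340/27 ≈ -92050.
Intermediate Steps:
u(y) = 13/3 + y (u(y) = 5 + (-4/6 + y) = 5 + (-4*⅙ + y) = 5 + (-⅔ + y) = 13/3 + y)
z(B, k) = -(-21 + k)*(13/3 + 2*B)/9 (z(B, k) = -(B + (13/3 + B))*(k - 21)/9 = -(13/3 + 2*B)*(-21 + k)/9 = -(-21 + k)*(13/3 + 2*B)/9)
(z(4, -20) + 134)*(-184 - 300) = ((91/9 - 13/27*(-20) + (14/3)*4 - 2/9*4*(-20)) + 134)*(-184 - 300) = ((91/9 + 260/27 + 56/3 + 160/9) + 134)*(-484) = (1517/27 + 134)*(-484) = (5135/27)*(-484) = -2485340/27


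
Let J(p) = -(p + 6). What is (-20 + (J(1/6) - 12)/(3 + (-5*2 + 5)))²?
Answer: 17161/144 ≈ 119.17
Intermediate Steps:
J(p) = -6 - p (J(p) = -(6 + p) = -6 - p)
(-20 + (J(1/6) - 12)/(3 + (-5*2 + 5)))² = (-20 + ((-6 - 1/6) - 12)/(3 + (-5*2 + 5)))² = (-20 + ((-6 - 1*⅙) - 12)/(3 + (-10 + 5)))² = (-20 + ((-6 - ⅙) - 12)/(3 - 5))² = (-20 + (-37/6 - 12)/(-2))² = (-20 - 109/6*(-½))² = (-20 + 109/12)² = (-131/12)² = 17161/144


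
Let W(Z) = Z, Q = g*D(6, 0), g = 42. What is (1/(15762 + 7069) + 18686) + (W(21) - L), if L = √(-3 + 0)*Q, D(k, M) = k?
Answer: 427099518/22831 - 252*I*√3 ≈ 18707.0 - 436.48*I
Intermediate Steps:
Q = 252 (Q = 42*6 = 252)
L = 252*I*√3 (L = √(-3 + 0)*252 = √(-3)*252 = (I*√3)*252 = 252*I*√3 ≈ 436.48*I)
(1/(15762 + 7069) + 18686) + (W(21) - L) = (1/(15762 + 7069) + 18686) + (21 - 252*I*√3) = (1/22831 + 18686) + (21 - 252*I*√3) = 426620067/22831 + (21 - 252*I*√3) = 427099518/22831 - 252*I*√3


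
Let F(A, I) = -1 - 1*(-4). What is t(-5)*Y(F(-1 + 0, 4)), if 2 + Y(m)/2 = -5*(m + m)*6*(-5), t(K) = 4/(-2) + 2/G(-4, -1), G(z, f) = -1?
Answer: -7184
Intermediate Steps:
t(K) = -4 (t(K) = 4/(-2) + 2/(-1) = 4*(-½) + 2*(-1) = -2 - 2 = -4)
F(A, I) = 3 (F(A, I) = -1 + 4 = 3)
Y(m) = -4 + 600*m (Y(m) = -4 + 2*(-5*(m + m)*6*(-5)) = -4 + 2*(-5*2*m*6*(-5)) = -4 + 2*(-60*m*(-5)) = -4 + 2*(300*m) = -4 + 600*m)
t(-5)*Y(F(-1 + 0, 4)) = -4*(-4 + 600*3) = -4*(-4 + 1800) = -4*1796 = -7184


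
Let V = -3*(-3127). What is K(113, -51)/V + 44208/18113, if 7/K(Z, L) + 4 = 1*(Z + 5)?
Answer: 2610151/1069434 ≈ 2.4407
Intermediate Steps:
K(Z, L) = 7/(1 + Z) (K(Z, L) = 7/(-4 + 1*(Z + 5)) = 7/(-4 + 1*(5 + Z)) = 7/(-4 + (5 + Z)) = 7/(1 + Z))
V = 9381
K(113, -51)/V + 44208/18113 = (7/(1 + 113))/9381 + 44208/18113 = (7/114)*(1/9381) + 44208*(1/18113) = (7*(1/114))*(1/9381) + 144/59 = (7/114)*(1/9381) + 144/59 = 7/1069434 + 144/59 = 2610151/1069434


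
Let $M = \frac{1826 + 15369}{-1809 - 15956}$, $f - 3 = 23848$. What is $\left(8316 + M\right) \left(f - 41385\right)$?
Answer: $- \frac{2478528134}{17} \approx -1.458 \cdot 10^{8}$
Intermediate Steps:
$f = 23851$ ($f = 3 + 23848 = 23851$)
$M = - \frac{181}{187}$ ($M = \frac{17195}{-17765} = 17195 \left(- \frac{1}{17765}\right) = - \frac{181}{187} \approx -0.96791$)
$\left(8316 + M\right) \left(f - 41385\right) = \left(8316 - \frac{181}{187}\right) \left(23851 - 41385\right) = \frac{1554911}{187} \left(-17534\right) = - \frac{2478528134}{17}$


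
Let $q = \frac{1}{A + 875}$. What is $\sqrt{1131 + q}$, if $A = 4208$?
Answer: $\frac{\sqrt{29221526542}}{5083} \approx 33.63$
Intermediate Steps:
$q = \frac{1}{5083}$ ($q = \frac{1}{4208 + 875} = \frac{1}{5083} \approx 0.00019673$)
$\sqrt{1131 + q} = \sqrt{1131 + \frac{1}{5083}} = \sqrt{\frac{5748874}{5083}} = \frac{\sqrt{29221526542}}{5083}$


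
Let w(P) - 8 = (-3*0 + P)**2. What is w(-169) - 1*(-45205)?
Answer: 73774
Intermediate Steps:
w(P) = 8 + P**2 (w(P) = 8 + (-3*0 + P)**2 = 8 + (0 + P)**2 = 8 + P**2)
w(-169) - 1*(-45205) = (8 + (-169)**2) - 1*(-45205) = (8 + 28561) + 45205 = 28569 + 45205 = 73774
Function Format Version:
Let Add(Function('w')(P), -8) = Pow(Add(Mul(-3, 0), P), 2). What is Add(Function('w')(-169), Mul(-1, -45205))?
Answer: 73774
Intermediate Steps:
Function('w')(P) = Add(8, Pow(P, 2)) (Function('w')(P) = Add(8, Pow(Add(Mul(-3, 0), P), 2)) = Add(8, Pow(Add(0, P), 2)) = Add(8, Pow(P, 2)))
Add(Function('w')(-169), Mul(-1, -45205)) = Add(Add(8, Pow(-169, 2)), Mul(-1, -45205)) = Add(Add(8, 28561), 45205) = Add(28569, 45205) = 73774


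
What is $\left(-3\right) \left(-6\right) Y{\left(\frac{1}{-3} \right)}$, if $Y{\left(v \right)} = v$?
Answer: $-6$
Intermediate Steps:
$\left(-3\right) \left(-6\right) Y{\left(\frac{1}{-3} \right)} = \frac{\left(-3\right) \left(-6\right)}{-3} = 18 \left(- \frac{1}{3}\right) = -6$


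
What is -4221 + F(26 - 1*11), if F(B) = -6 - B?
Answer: -4242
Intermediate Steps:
-4221 + F(26 - 1*11) = -4221 + (-6 - (26 - 1*11)) = -4221 + (-6 - (26 - 11)) = -4221 + (-6 - 1*15) = -4221 + (-6 - 15) = -4221 - 21 = -4242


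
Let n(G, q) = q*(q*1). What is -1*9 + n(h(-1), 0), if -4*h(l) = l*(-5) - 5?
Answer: -9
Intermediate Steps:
h(l) = 5/4 + 5*l/4 (h(l) = -(l*(-5) - 5)/4 = -(-5*l - 5)/4 = -(-5 - 5*l)/4 = 5/4 + 5*l/4)
n(G, q) = q² (n(G, q) = q*q = q²)
-1*9 + n(h(-1), 0) = -1*9 + 0² = -9 + 0 = -9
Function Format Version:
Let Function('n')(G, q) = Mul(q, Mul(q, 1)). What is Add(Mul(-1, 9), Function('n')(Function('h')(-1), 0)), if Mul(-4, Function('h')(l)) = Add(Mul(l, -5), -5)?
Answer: -9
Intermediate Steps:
Function('h')(l) = Add(Rational(5, 4), Mul(Rational(5, 4), l)) (Function('h')(l) = Mul(Rational(-1, 4), Add(Mul(l, -5), -5)) = Mul(Rational(-1, 4), Add(Mul(-5, l), -5)) = Mul(Rational(-1, 4), Add(-5, Mul(-5, l))) = Add(Rational(5, 4), Mul(Rational(5, 4), l)))
Function('n')(G, q) = Pow(q, 2) (Function('n')(G, q) = Mul(q, q) = Pow(q, 2))
Add(Mul(-1, 9), Function('n')(Function('h')(-1), 0)) = Add(Mul(-1, 9), Pow(0, 2)) = Add(-9, 0) = -9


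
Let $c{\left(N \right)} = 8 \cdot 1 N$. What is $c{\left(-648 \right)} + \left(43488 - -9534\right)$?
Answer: $47838$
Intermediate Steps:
$c{\left(N \right)} = 8 N$
$c{\left(-648 \right)} + \left(43488 - -9534\right) = 8 \left(-648\right) + \left(43488 - -9534\right) = -5184 + \left(43488 + 9534\right) = -5184 + 53022 = 47838$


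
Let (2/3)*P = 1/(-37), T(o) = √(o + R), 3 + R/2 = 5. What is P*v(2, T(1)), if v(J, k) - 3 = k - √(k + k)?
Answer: -9/74 - 3*√5/74 + 3*√2*5^(¼)/74 ≈ -0.12654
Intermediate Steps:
R = 4 (R = -6 + 2*5 = -6 + 10 = 4)
T(o) = √(4 + o) (T(o) = √(o + 4) = √(4 + o))
v(J, k) = 3 + k - √2*√k (v(J, k) = 3 + (k - √(k + k)) = 3 + (k - √(2*k)) = 3 + (k - √2*√k) = 3 + k - √2*√k)
P = -3/74 (P = (3/2)/(-37) = (3/2)*(-1/37) = -3/74 ≈ -0.040541)
P*v(2, T(1)) = -3*(3 + √(4 + 1) - √2*√(√(4 + 1)))/74 = -3*(3 + √5 - √2*√(√5))/74 = -3*(3 + √5 - √2*5^(¼))/74 = -9/74 - 3*√5/74 + 3*√2*5^(¼)/74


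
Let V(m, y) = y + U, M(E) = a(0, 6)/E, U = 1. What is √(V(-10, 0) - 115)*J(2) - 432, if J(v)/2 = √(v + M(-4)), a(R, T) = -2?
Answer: -432 + 2*I*√285 ≈ -432.0 + 33.764*I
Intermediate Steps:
M(E) = -2/E
J(v) = 2*√(½ + v) (J(v) = 2*√(v - 2/(-4)) = 2*√(v - 2*(-¼)) = 2*√(v + ½) = 2*√(½ + v))
V(m, y) = 1 + y (V(m, y) = y + 1 = 1 + y)
√(V(-10, 0) - 115)*J(2) - 432 = √((1 + 0) - 115)*√(2 + 4*2) - 432 = √(1 - 115)*√(2 + 8) - 432 = √(-114)*√10 - 432 = (I*√114)*√10 - 432 = 2*I*√285 - 432 = -432 + 2*I*√285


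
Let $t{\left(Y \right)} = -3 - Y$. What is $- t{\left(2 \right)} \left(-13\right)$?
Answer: $-65$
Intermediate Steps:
$- t{\left(2 \right)} \left(-13\right) = - (-3 - 2) \left(-13\right) = \left(-1\right) \left(-5\right) \left(-13\right) = 5 \left(-13\right) = -65$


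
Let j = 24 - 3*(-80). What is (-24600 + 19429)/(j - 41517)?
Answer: 5171/41253 ≈ 0.12535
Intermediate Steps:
j = 264 (j = 24 + 240 = 264)
(-24600 + 19429)/(j - 41517) = (-24600 + 19429)/(264 - 41517) = -5171/(-41253) = -5171*(-1/41253) = 5171/41253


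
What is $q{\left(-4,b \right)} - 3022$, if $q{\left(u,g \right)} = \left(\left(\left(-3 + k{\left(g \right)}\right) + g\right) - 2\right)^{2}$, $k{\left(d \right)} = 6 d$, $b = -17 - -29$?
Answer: $3219$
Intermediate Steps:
$b = 12$ ($b = -17 + 29 = 12$)
$q{\left(u,g \right)} = \left(-5 + 7 g\right)^{2}$ ($q{\left(u,g \right)} = \left(\left(\left(-3 + 6 g\right) + g\right) - 2\right)^{2} = \left(\left(-3 + 7 g\right) - 2\right)^{2} = \left(-5 + 7 g\right)^{2}$)
$q{\left(-4,b \right)} - 3022 = \left(-5 + 7 \cdot 12\right)^{2} - 3022 = \left(-5 + 84\right)^{2} - 3022 = 79^{2} - 3022 = 6241 - 3022 = 3219$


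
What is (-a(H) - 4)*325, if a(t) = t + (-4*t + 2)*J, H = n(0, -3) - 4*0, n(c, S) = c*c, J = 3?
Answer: -3250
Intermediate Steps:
n(c, S) = c²
H = 0 (H = 0² - 4*0 = 0 + 0 = 0)
a(t) = 6 - 11*t (a(t) = t + (-4*t + 2)*3 = t + (2 - 4*t)*3 = t + (6 - 12*t) = 6 - 11*t)
(-a(H) - 4)*325 = (-(6 - 11*0) - 4)*325 = (-(6 + 0) - 4)*325 = (-1*6 - 4)*325 = (-6 - 4)*325 = -10*325 = -3250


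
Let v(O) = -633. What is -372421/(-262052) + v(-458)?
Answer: -23643785/37436 ≈ -631.58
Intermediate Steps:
-372421/(-262052) + v(-458) = -372421/(-262052) - 633 = -372421*(-1)/262052 - 633 = -1*(-53203/37436) - 633 = 53203/37436 - 633 = -23643785/37436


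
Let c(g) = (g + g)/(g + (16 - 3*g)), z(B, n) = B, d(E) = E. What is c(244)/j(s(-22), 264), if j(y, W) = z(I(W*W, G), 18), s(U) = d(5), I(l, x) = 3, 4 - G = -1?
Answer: -61/177 ≈ -0.34463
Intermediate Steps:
G = 5 (G = 4 - 1*(-1) = 4 + 1 = 5)
s(U) = 5
j(y, W) = 3
c(g) = 2*g/(16 - 2*g) (c(g) = (2*g)/(16 - 2*g) = 2*g/(16 - 2*g))
c(244)/j(s(-22), 264) = -1*244/(-8 + 244)/3 = -1*244/236*(⅓) = -1*244*1/236*(⅓) = -61/59*⅓ = -61/177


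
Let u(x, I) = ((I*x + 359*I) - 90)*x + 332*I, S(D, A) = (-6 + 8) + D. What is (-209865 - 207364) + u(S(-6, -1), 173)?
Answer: -605093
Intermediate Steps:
S(D, A) = 2 + D
u(x, I) = 332*I + x*(-90 + 359*I + I*x) (u(x, I) = ((359*I + I*x) - 90)*x + 332*I = (-90 + 359*I + I*x)*x + 332*I = x*(-90 + 359*I + I*x) + 332*I = 332*I + x*(-90 + 359*I + I*x))
(-209865 - 207364) + u(S(-6, -1), 173) = (-209865 - 207364) + (-90*(2 - 6) + 332*173 + 173*(2 - 6)² + 359*173*(2 - 6)) = -417229 + (-90*(-4) + 57436 + 173*(-4)² + 359*173*(-4)) = -417229 + (360 + 57436 + 173*16 - 248428) = -417229 + (360 + 57436 + 2768 - 248428) = -417229 - 187864 = -605093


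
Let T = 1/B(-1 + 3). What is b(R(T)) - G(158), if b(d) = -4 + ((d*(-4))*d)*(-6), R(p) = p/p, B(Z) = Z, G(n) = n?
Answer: -138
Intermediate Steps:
T = ½ (T = 1/(-1 + 3) = 1/2 = ½ ≈ 0.50000)
R(p) = 1
b(d) = -4 + 24*d² (b(d) = -4 + ((-4*d)*d)*(-6) = -4 - 4*d²*(-6) = -4 + 24*d²)
b(R(T)) - G(158) = (-4 + 24*1²) - 1*158 = (-4 + 24*1) - 158 = (-4 + 24) - 158 = 20 - 158 = -138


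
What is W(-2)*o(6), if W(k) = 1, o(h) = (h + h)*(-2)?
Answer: -24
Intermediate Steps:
o(h) = -4*h (o(h) = (2*h)*(-2) = -4*h)
W(-2)*o(6) = 1*(-4*6) = 1*(-24) = -24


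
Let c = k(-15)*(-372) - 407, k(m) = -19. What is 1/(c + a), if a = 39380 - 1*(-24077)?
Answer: 1/70118 ≈ 1.4262e-5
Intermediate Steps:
a = 63457 (a = 39380 + 24077 = 63457)
c = 6661 (c = -19*(-372) - 407 = 7068 - 407 = 6661)
1/(c + a) = 1/(6661 + 63457) = 1/70118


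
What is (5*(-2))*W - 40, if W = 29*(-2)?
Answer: 540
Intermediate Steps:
W = -58
(5*(-2))*W - 40 = (5*(-2))*(-58) - 40 = -10*(-58) - 40 = 580 - 40 = 540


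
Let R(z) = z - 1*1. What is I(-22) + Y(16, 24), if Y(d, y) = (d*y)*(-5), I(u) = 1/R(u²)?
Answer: -927359/483 ≈ -1920.0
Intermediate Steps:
R(z) = -1 + z (R(z) = z - 1 = -1 + z)
I(u) = 1/(-1 + u²)
Y(d, y) = -5*d*y
I(-22) + Y(16, 24) = 1/(-1 + (-22)²) - 5*16*24 = 1/(-1 + 484) - 1920 = 1/483 - 1920 = -927359/483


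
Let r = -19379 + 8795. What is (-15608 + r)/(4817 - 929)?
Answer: -1637/243 ≈ -6.7366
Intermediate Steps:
r = -10584
(-15608 + r)/(4817 - 929) = (-15608 - 10584)/(4817 - 929) = -26192/3888 = -26192*1/3888 = -1637/243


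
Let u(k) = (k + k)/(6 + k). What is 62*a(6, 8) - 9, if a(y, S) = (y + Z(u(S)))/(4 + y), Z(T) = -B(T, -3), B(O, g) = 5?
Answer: -14/5 ≈ -2.8000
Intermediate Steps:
u(k) = 2*k/(6 + k) (u(k) = (2*k)/(6 + k) = 2*k/(6 + k))
Z(T) = -5 (Z(T) = -1*5 = -5)
a(y, S) = (-5 + y)/(4 + y) (a(y, S) = (y - 5)/(4 + y) = (-5 + y)/(4 + y))
62*a(6, 8) - 9 = 62*((-5 + 6)/(4 + 6)) - 9 = 62*(1/10) - 9 = 31/5 - 9 = -14/5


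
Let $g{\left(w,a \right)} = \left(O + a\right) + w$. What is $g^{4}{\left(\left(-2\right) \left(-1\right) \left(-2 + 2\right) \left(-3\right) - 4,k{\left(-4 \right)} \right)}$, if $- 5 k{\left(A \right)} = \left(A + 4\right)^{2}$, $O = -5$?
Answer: $6561$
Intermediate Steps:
$k{\left(A \right)} = - \frac{\left(4 + A\right)^{2}}{5}$ ($k{\left(A \right)} = - \frac{\left(A + 4\right)^{2}}{5} = - \frac{\left(4 + A\right)^{2}}{5}$)
$g{\left(w,a \right)} = -5 + a + w$ ($g{\left(w,a \right)} = \left(-5 + a\right) + w = -5 + a + w$)
$g^{4}{\left(\left(-2\right) \left(-1\right) \left(-2 + 2\right) \left(-3\right) - 4,k{\left(-4 \right)} \right)} = \left(-5 - \frac{\left(4 - 4\right)^{2}}{5} - \left(4 - \left(-2\right) \left(-1\right) \left(-2 + 2\right) \left(-3\right)\right)\right)^{4} = \left(-5 - \frac{0^{2}}{5} - \left(4 - 2 \cdot 0 \left(-3\right)\right)\right)^{4} = \left(-5 - 0 + \left(2 \cdot 0 - 4\right)\right)^{4} = \left(-5 + 0 + \left(0 - 4\right)\right)^{4} = \left(-5 + 0 - 4\right)^{4} = \left(-9\right)^{4} = 6561$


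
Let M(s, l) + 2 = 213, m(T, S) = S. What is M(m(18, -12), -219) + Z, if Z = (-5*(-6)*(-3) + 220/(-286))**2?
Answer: 1428059/169 ≈ 8450.0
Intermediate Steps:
Z = 1392400/169 (Z = (30*(-3) + 220*(-1/286))**2 = (-90 - 10/13)**2 = (-1180/13)**2 = 1392400/169 ≈ 8239.0)
M(s, l) = 211 (M(s, l) = -2 + 213 = 211)
M(m(18, -12), -219) + Z = 211 + 1392400/169 = 1428059/169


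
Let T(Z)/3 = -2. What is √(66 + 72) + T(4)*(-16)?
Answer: 96 + √138 ≈ 107.75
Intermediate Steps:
T(Z) = -6 (T(Z) = 3*(-2) = -6)
√(66 + 72) + T(4)*(-16) = √(66 + 72) - 6*(-16) = √138 + 96 = 96 + √138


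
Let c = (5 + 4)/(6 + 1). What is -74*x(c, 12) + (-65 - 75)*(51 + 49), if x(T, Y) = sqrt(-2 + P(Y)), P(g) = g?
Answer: -14000 - 74*sqrt(10) ≈ -14234.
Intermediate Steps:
c = 9/7 ≈ 1.2857
x(T, Y) = sqrt(-2 + Y)
-74*x(c, 12) + (-65 - 75)*(51 + 49) = -74*sqrt(-2 + 12) + (-65 - 75)*(51 + 49) = -74*sqrt(10) - 140*100 = -74*sqrt(10) - 14000 = -14000 - 74*sqrt(10)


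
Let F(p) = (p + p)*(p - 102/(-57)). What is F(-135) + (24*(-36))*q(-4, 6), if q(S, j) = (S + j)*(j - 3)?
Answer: 584874/19 ≈ 30783.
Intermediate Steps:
q(S, j) = (-3 + j)*(S + j) (q(S, j) = (S + j)*(-3 + j) = (-3 + j)*(S + j))
F(p) = 2*p*(34/19 + p) (F(p) = (2*p)*(p - 102*(-1/57)) = (2*p)*(p + 34/19) = (2*p)*(34/19 + p) = 2*p*(34/19 + p))
F(-135) + (24*(-36))*q(-4, 6) = (2/19)*(-135)*(34 + 19*(-135)) + (24*(-36))*(6² - 3*(-4) - 3*6 - 4*6) = (2/19)*(-135)*(34 - 2565) - 864*(36 + 12 - 18 - 24) = (2/19)*(-135)*(-2531) - 864*6 = 683370/19 - 5184 = 584874/19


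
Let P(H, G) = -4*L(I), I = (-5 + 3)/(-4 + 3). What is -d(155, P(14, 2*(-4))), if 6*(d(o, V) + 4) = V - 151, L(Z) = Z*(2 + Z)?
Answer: 69/2 ≈ 34.500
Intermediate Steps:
I = 2 (I = -2/(-1) = -2*(-1) = 2)
P(H, G) = -32 (P(H, G) = -8*(2 + 2) = -8*4 = -4*8 = -32)
d(o, V) = -175/6 + V/6 (d(o, V) = -4 + (V - 151)/6 = -4 + (-151 + V)/6 = -4 + (-151/6 + V/6) = -175/6 + V/6)
-d(155, P(14, 2*(-4))) = -(-175/6 + (⅙)*(-32)) = -(-175/6 - 16/3) = -1*(-69/2) = 69/2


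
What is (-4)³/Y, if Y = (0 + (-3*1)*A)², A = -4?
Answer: -4/9 ≈ -0.44444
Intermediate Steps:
Y = 144 (Y = (0 - 3*1*(-4))² = (0 - 3*(-4))² = (0 + 12)² = 12² = 144)
(-4)³/Y = (-4)³/144 = -64*1/144 = -4/9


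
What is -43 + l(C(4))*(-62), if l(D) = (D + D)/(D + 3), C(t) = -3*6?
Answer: -959/5 ≈ -191.80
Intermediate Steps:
C(t) = -18
l(D) = 2*D/(3 + D) (l(D) = (2*D)/(3 + D) = 2*D/(3 + D))
-43 + l(C(4))*(-62) = -43 + (2*(-18)/(3 - 18))*(-62) = -43 + (2*(-18)/(-15))*(-62) = -43 + (2*(-18)*(-1/15))*(-62) = -43 + (12/5)*(-62) = -43 - 744/5 = -959/5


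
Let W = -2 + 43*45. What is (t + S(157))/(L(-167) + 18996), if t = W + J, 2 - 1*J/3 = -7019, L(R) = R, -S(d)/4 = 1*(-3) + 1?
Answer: 23004/18829 ≈ 1.2217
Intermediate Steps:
S(d) = 8 (S(d) = -4*(1*(-3) + 1) = -4*(-3 + 1) = -4*(-2) = 8)
J = 21063 (J = 6 - 3*(-7019) = 6 + 21057 = 21063)
W = 1933 (W = -2 + 1935 = 1933)
t = 22996 (t = 1933 + 21063 = 22996)
(t + S(157))/(L(-167) + 18996) = (22996 + 8)/(-167 + 18996) = 23004/18829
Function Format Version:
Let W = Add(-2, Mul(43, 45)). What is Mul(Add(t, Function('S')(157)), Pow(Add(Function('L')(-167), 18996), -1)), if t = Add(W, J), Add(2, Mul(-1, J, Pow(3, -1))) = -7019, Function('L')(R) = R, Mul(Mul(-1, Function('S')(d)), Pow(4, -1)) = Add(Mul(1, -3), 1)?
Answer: Rational(23004, 18829) ≈ 1.2217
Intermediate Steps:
Function('S')(d) = 8 (Function('S')(d) = Mul(-4, Add(Mul(1, -3), 1)) = Mul(-4, Add(-3, 1)) = Mul(-4, -2) = 8)
J = 21063 (J = Add(6, Mul(-3, -7019)) = Add(6, 21057) = 21063)
W = 1933 (W = Add(-2, 1935) = 1933)
t = 22996 (t = Add(1933, 21063) = 22996)
Mul(Add(t, Function('S')(157)), Pow(Add(Function('L')(-167), 18996), -1)) = Mul(Add(22996, 8), Pow(Add(-167, 18996), -1)) = Mul(23004, Pow(18829, -1)) = Mul(23004, Rational(1, 18829)) = Rational(23004, 18829)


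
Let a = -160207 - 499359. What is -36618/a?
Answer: 1077/19399 ≈ 0.055518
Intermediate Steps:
a = -659566
-36618/a = -36618/(-659566) = -36618*(-1/659566) = 1077/19399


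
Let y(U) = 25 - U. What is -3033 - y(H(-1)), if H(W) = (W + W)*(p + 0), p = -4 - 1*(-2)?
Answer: -3054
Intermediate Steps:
p = -2 (p = -4 + 2 = -2)
H(W) = -4*W (H(W) = (W + W)*(-2 + 0) = (2*W)*(-2) = -4*W)
-3033 - y(H(-1)) = -3033 - (25 - (-4)*(-1)) = -3033 - (25 - 1*4) = -3033 - (25 - 4) = -3033 - 1*21 = -3033 - 21 = -3054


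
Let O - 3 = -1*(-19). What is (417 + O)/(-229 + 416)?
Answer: 439/187 ≈ 2.3476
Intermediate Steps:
O = 22 (O = 3 - 1*(-19) = 3 + 19 = 22)
(417 + O)/(-229 + 416) = (417 + 22)/(-229 + 416) = 439/187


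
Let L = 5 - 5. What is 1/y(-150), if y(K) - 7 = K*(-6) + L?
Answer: 1/907 ≈ 0.0011025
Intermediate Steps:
L = 0
y(K) = 7 - 6*K (y(K) = 7 + (K*(-6) + 0) = 7 + (-6*K + 0) = 7 - 6*K)
1/y(-150) = 1/(7 - 6*(-150)) = 1/(7 + 900) = 1/907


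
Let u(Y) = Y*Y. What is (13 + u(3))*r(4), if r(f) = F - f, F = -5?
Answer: -198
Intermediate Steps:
r(f) = -5 - f
u(Y) = Y²
(13 + u(3))*r(4) = (13 + 3²)*(-5 - 1*4) = (13 + 9)*(-5 - 4) = 22*(-9) = -198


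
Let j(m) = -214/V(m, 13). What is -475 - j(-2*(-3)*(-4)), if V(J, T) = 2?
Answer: -368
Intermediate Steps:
j(m) = -107 (j(m) = -214/2 = -214*½ = -107)
-475 - j(-2*(-3)*(-4)) = -475 - 1*(-107) = -475 + 107 = -368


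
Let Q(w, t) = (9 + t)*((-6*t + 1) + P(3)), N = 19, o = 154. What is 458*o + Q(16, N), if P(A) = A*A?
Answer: 67620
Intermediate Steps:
P(A) = A²
Q(w, t) = (9 + t)*(10 - 6*t) (Q(w, t) = (9 + t)*((-6*t + 1) + 3²) = (9 + t)*((1 - 6*t) + 9) = (9 + t)*(10 - 6*t))
458*o + Q(16, N) = 458*154 + (90 - 44*19 - 6*19²) = 70532 + (90 - 836 - 6*361) = 70532 + (90 - 836 - 2166) = 70532 - 2912 = 67620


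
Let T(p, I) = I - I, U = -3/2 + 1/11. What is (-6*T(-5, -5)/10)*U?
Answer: 0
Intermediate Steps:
U = -31/22 (U = -3*1/2 + 1*(1/11) = -3/2 + 1/11 = -31/22 ≈ -1.4091)
T(p, I) = 0
(-6*T(-5, -5)/10)*U = -0/10*(-31/22) = -6*0*(-31/22) = 0*(-31/22) = 0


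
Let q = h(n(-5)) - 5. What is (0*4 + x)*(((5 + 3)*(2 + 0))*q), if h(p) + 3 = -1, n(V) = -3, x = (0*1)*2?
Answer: 0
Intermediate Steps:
x = 0 (x = 0*2 = 0)
h(p) = -4 (h(p) = -3 - 1 = -4)
q = -9 (q = -4 - 5 = -9)
(0*4 + x)*(((5 + 3)*(2 + 0))*q) = (0*4 + 0)*(((5 + 3)*(2 + 0))*(-9)) = (0 + 0)*((8*2)*(-9)) = 0*(16*(-9)) = 0*(-144) = 0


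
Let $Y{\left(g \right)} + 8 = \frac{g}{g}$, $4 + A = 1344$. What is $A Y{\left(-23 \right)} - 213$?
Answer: $-9593$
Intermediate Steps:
$A = 1340$ ($A = -4 + 1344 = 1340$)
$Y{\left(g \right)} = -7$ ($Y{\left(g \right)} = -8 + \frac{g}{g} = -8 + 1 = -7$)
$A Y{\left(-23 \right)} - 213 = 1340 \left(-7\right) - 213 = -9380 - 213 = -9593$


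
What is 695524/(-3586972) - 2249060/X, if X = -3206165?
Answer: 291867527043/575021204119 ≈ 0.50758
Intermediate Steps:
695524/(-3586972) - 2249060/X = 695524/(-3586972) - 2249060/(-3206165) = 695524*(-1/3586972) - 2249060*(-1/3206165) = -173881/896743 + 449812/641233 = 291867527043/575021204119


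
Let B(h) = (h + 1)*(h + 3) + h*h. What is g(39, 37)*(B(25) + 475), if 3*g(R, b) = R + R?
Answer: 47528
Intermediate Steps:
B(h) = h**2 + (1 + h)*(3 + h) (B(h) = (1 + h)*(3 + h) + h**2 = h**2 + (1 + h)*(3 + h))
g(R, b) = 2*R/3 (g(R, b) = (R + R)/3 = (2*R)/3 = 2*R/3)
g(39, 37)*(B(25) + 475) = ((2/3)*39)*((3 + 2*25**2 + 4*25) + 475) = 26*((3 + 2*625 + 100) + 475) = 26*((3 + 1250 + 100) + 475) = 26*(1353 + 475) = 26*1828 = 47528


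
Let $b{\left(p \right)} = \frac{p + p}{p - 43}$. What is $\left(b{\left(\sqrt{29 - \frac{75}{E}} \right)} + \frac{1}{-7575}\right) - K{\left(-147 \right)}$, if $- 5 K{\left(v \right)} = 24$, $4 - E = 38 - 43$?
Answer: $\frac{39697963}{8309775} - \frac{86 \sqrt{186}}{5485} \approx 4.5634$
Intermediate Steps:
$E = 9$ ($E = 4 - \left(38 - 43\right) = 4 - -5 = 4 + 5 = 9$)
$K{\left(v \right)} = - \frac{24}{5}$ ($K{\left(v \right)} = \left(- \frac{1}{5}\right) 24 = - \frac{24}{5}$)
$b{\left(p \right)} = \frac{2 p}{-43 + p}$
$\left(b{\left(\sqrt{29 - \frac{75}{E}} \right)} + \frac{1}{-7575}\right) - K{\left(-147 \right)} = \left(\frac{2 \sqrt{29 - \frac{75}{9}}}{-43 + \sqrt{29 - \frac{75}{9}}} + \frac{1}{-7575}\right) - - \frac{24}{5} = \left(\frac{2 \sqrt{29 - \frac{25}{3}}}{-43 + \sqrt{29 - \frac{25}{3}}} - \frac{1}{7575}\right) + \frac{24}{5} = \left(\frac{2 \sqrt{\frac{62}{3}}}{-43 + \sqrt{\frac{62}{3}}} - \frac{1}{7575}\right) + \frac{24}{5} = \left(\frac{2 \frac{\sqrt{186}}{3}}{-43 + \frac{\sqrt{186}}{3}} - \frac{1}{7575}\right) + \frac{24}{5} = \left(\frac{2 \sqrt{186}}{3 \left(-43 + \frac{\sqrt{186}}{3}\right)} - \frac{1}{7575}\right) + \frac{24}{5} = \left(- \frac{1}{7575} + \frac{2 \sqrt{186}}{3 \left(-43 + \frac{\sqrt{186}}{3}\right)}\right) + \frac{24}{5} = \frac{36359}{7575} + \frac{2 \sqrt{186}}{3 \left(-43 + \frac{\sqrt{186}}{3}\right)}$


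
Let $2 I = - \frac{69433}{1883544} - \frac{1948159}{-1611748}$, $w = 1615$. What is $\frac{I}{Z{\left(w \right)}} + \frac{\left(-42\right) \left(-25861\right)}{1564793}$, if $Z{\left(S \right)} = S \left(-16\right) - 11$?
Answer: $\frac{3278365212688405129211}{4723172467394020846416} \approx 0.6941$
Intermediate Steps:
$Z{\left(S \right)} = -11 - 16 S$ ($Z{\left(S \right)} = - 16 S - 11 = -11 - 16 S$)
$I = \frac{68414128781}{116761472112}$ ($I = \frac{- \frac{69433}{1883544} - \frac{1948159}{-1611748}}{2} = \frac{\left(-69433\right) \frac{1}{1883544} - - \frac{1948159}{1611748}}{2} = \frac{- \frac{5341}{144888} + \frac{1948159}{1611748}}{2} = \frac{1}{2} \cdot \frac{68414128781}{58380736056} = \frac{68414128781}{116761472112} \approx 0.58593$)
$\frac{I}{Z{\left(w \right)}} + \frac{\left(-42\right) \left(-25861\right)}{1564793} = \frac{68414128781}{116761472112 \left(-11 - 25840\right)} + \frac{\left(-42\right) \left(-25861\right)}{1564793} = \frac{68414128781}{116761472112 \left(-11 - 25840\right)} + 1086162 \cdot \frac{1}{1564793} = \frac{68414128781}{116761472112 \left(-25851\right)} + \frac{1086162}{1564793} = \frac{68414128781}{116761472112} \left(- \frac{1}{25851}\right) + \frac{1086162}{1564793} = - \frac{68414128781}{3018400815567312} + \frac{1086162}{1564793} = \frac{3278365212688405129211}{4723172467394020846416}$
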